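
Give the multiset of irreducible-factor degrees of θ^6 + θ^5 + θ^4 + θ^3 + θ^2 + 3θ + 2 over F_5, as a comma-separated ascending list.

1, 1, 1, 3

Write h(θ) = θ^6 + θ^5 + θ^4 + θ^3 + θ^2 + 3θ + 2.
Roots in F_5: h(0) = 2; h(1) = 0 → root; h(2) = 2; h(3) = 0 → root; h(4) = 0 → root.
Linear factors from roots: (θ + 4), (θ + 2), (θ + 1).
Complete factorization: h(θ) = (θ + 1)·(θ + 2)·(θ + 4)·(θ^3 + 4θ^2 + 4θ + 4).
Factor degrees with multiplicity: 1 + 1 + 1 + 3 = 6.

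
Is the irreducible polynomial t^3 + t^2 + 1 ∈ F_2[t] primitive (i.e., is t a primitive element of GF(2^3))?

Yes

Write f(t) = t^3 + t^2 + 1.
|GF(2^3)^×| = 2^3 − 1 = 7. Prime factorization: 7 = 7.
f is primitive ⇔ t has order 7 in GF(2)[t]/(f), i.e. t^(7/q) ≠ 1 for each prime q | 7.
t^(1) mod f = t.
None equal 1, so t has full order 7; f is primitive.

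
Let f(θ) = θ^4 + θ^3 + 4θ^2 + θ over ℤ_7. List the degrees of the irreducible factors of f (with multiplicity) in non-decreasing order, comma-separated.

Linear factors from roots: (θ), (θ + 6), (θ + 5), (θ + 4).
Complete factorization: f(θ) = (θ)·(θ + 4)·(θ + 5)·(θ + 6).
Factor degrees with multiplicity: 1 + 1 + 1 + 1 = 4.

1, 1, 1, 1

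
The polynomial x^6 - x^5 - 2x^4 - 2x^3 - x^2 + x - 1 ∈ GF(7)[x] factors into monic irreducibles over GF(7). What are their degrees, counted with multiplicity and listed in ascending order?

Write g(x) = x^6 - x^5 - 2x^4 - 2x^3 - x^2 + x - 1.
Complete factorization: g(x) = (x^6 - x^5 - 2x^4 - 2x^3 - x^2 + x - 1).
Factor degrees with multiplicity: 6 = 6.

6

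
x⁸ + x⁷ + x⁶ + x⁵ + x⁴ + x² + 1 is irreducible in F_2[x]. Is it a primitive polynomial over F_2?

Write f(x) = x⁸ + x⁷ + x⁶ + x⁵ + x⁴ + x² + 1.
|GF(2^8)^×| = 2^8 − 1 = 255. Prime factorization: 255 = 3·5·17.
f is primitive ⇔ x has order 255 in GF(2)[x]/(f), i.e. x^(255/q) ≠ 1 for each prime q | 255.
x^(85) mod f = x⁶ + x⁴ + x³ + x² + 1.
x^(51) mod f = x⁶ + x⁵ + x⁴ + x³ + x.
x^(15) mod f = x⁴ + x².
None equal 1, so x has full order 255; f is primitive.

Yes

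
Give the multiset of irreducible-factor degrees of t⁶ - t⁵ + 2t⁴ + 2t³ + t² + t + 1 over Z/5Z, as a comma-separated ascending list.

Write g(t) = t⁶ - t⁵ + 2t⁴ + 2t³ + t² + t + 1.
Roots in Z/5Z: g(0) = 1; g(1) = 2; g(2) = 2; g(3) = 0 → root; g(4) = 3.
Linear factors from roots: (t + 2).
Complete factorization: g(t) = (t + 2)^2·(t² + t + 2)·(t² - t + 2).
Factor degrees with multiplicity: 1 + 1 + 2 + 2 = 6.

1, 1, 2, 2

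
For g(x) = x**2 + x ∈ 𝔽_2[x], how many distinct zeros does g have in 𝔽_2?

2

Evaluate at each of the 2 elements of 𝔽_2:
g(0) = 0 → root; g(1) = 0 → root.
Roots: {0, 1}.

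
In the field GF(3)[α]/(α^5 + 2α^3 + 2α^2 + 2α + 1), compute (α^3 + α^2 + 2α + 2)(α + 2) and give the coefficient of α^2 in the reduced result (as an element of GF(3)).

Multiply in GF(3)[α]: (α^3 + α^2 + 2α + 2)·(α + 2) = α^4 + α^2 + 1.
Reduced: α^4 + α^2 + 1.

1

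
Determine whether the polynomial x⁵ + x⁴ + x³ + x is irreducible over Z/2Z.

Write h(x) = x⁵ + x⁴ + x³ + x.
Check for roots in Z/2Z: h(0) = 0 → root; h(1) = 0 → root.
h(0) = 0, so (x) divides h(x); h is reducible.

No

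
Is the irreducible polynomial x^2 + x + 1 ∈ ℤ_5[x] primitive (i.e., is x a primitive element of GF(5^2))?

No

Write f(x) = x^2 + x + 1.
|GF(5^2)^×| = 5^2 − 1 = 24. Prime factorization: 24 = 2^3·3.
f is primitive ⇔ x has order 24 in GF(5)[x]/(f), i.e. x^(24/q) ≠ 1 for each prime q | 24.
x^(12) mod f = 1
x^(8) mod f = 4x + 4.
Since x^(12) = 1, the order of x divides 12 < 24; not primitive.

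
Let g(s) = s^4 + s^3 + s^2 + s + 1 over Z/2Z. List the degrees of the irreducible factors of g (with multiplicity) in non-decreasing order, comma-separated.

4

Roots in Z/2Z: g(0) = 1; g(1) = 1.
Complete factorization: g(s) = (s^4 + s^3 + s^2 + s + 1).
Factor degrees with multiplicity: 4 = 4.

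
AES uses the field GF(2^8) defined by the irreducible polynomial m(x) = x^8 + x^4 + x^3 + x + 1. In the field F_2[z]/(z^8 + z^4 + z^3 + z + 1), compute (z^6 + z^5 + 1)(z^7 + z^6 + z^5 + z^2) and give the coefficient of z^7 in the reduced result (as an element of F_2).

0

Multiply in F_2[z]: (z^6 + z^5 + 1)·(z^7 + z^6 + z^5 + z^2) = z^13 + z^10 + z^8 + z^6 + z^5 + z^2.
Reduce using z^8 ≡ z^4 + z^3 + z + 1 (mod z^8 + z^4 + z^3 + z + 1).
Reduced: z^6 + z^4 + z^3 + z^2 + z.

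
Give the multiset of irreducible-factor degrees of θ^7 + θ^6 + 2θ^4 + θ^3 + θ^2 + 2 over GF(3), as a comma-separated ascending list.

Write f(θ) = θ^7 + θ^6 + 2θ^4 + θ^3 + θ^2 + 2.
Roots in GF(3): f(0) = 2; f(1) = 2; f(2) = 1.
Complete factorization: f(θ) = (θ^2 + θ + 2)·(θ^2 + 2θ + 2)·(θ^3 + θ^2 + 2).
Factor degrees with multiplicity: 2 + 2 + 3 = 7.

2, 2, 3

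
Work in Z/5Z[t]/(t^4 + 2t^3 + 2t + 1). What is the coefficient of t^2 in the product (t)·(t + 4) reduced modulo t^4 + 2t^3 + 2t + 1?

1

Multiply in Z/5Z[t]: (t)·(t + 4) = t^2 + 4t.
Reduced: t^2 + 4t.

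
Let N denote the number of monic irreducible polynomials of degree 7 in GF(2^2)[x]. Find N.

Gauss's count: N_{4}(7) = (1/7) Σ_{d|7} μ(7/d)·4^d.
Divisors of 7: 1, 7; μ(7/d) for each: -1, 1.
Σ = − 4^1 + 4^7 = 16380.
N = 16380/7 = 2340.

2340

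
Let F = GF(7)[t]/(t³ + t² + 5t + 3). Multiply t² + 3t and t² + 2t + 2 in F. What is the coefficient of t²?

Multiply in GF(7)[t]: (t² + 3t)·(t² + 2t + 2) = t⁴ + 5t³ + t² + 6t.
Reduce using t³ ≡ 6t² + 2t + 4 (mod t³ + t² + 5t + 3).
Reduced: 6t² + 4t + 2.

6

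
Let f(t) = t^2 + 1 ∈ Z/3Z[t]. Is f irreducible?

Check for roots in Z/3Z: f(0) = 1; f(1) = 2; f(2) = 2.
No roots. A degree-2 polynomial over a field with no linear factor is irreducible.

Yes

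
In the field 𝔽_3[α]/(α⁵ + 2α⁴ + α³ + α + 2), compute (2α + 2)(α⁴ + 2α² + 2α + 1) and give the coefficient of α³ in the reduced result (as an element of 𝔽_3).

Multiply in 𝔽_3[α]: (2α + 2)·(α⁴ + 2α² + 2α + 1) = 2α⁵ + 2α⁴ + α³ + 2α² + 2.
Reduce using α⁵ ≡ α⁴ + 2α³ + 2α + 1 (mod α⁵ + 2α⁴ + α³ + α + 2).
Reduced: α⁴ + 2α³ + 2α² + α + 1.

2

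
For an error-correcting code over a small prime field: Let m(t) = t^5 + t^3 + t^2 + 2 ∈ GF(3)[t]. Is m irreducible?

Yes

Check for roots in GF(3): m(0) = 2; m(1) = 2; m(2) = 1.
No roots, so no linear factors.
Monic irreducibles of degree 2 over GF(3): t^2 + 1, t^2 + t + 2, t^2 + 2t + 2.
None of them divide m (all give nonzero remainder).
No irreducible factor of degree ≤ 2 exists, so m is irreducible over GF(3).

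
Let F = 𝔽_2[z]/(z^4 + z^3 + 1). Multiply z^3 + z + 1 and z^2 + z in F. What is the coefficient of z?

Multiply in 𝔽_2[z]: (z^3 + z + 1)·(z^2 + z) = z^5 + z^4 + z^3 + z.
Reduce using z^4 ≡ z^3 + 1 (mod z^4 + z^3 + 1).
Reduced: z^3.

0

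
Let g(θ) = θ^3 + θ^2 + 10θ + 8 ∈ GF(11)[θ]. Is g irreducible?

Check each element of GF(11) for a root: g(0)=8, g(1)=9, g(2)=7, g(3)=8, g(4)=7, g(5)=10, g(6)=1, g(7)=8, g(8)=4, g(9)=6, g(10)=9.
No roots. A degree-3 polynomial over a field with no linear factor is irreducible.

Yes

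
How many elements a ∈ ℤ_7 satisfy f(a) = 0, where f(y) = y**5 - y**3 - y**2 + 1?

Evaluate at each of the 7 elements of ℤ_7:
f(0) = 1; f(1) = 0 → root; f(2) = 0 → root; f(3) = 5; f(4) = 0 → root; f(5) = 1; f(6) = 0 → root.
Roots: {1, 2, 4, 6}.

4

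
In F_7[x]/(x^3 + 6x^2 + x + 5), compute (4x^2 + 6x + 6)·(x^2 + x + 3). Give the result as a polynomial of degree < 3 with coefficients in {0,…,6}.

Multiply in F_7[x]: (4x^2 + 6x + 6)·(x^2 + x + 3) = 4x^4 + 3x^3 + 3x^2 + 3x + 4.
Reduce using x^3 ≡ x^2 + 6x + 2 (mod x^3 + 6x^2 + x + 5).
Reduced: 6x^2 + 4x + 4.

6x^2 + 4x + 4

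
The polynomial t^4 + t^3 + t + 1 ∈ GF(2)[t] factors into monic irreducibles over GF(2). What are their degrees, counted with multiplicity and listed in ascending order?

Write f(t) = t^4 + t^3 + t + 1.
Roots in GF(2): f(0) = 1; f(1) = 0 → root.
Linear factors from roots: (t + 1).
Complete factorization: f(t) = (t + 1)^2·(t^2 + t + 1).
Factor degrees with multiplicity: 1 + 1 + 2 = 4.

1, 1, 2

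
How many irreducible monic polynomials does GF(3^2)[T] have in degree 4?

Gauss's count: N_{9}(4) = (1/4) Σ_{d|4} μ(4/d)·9^d.
Divisors of 4: 1, 2, 4; μ(4/d) for each: 0, -1, 1.
Σ = − 9^2 + 9^4 = 6480.
N = 6480/4 = 1620.

1620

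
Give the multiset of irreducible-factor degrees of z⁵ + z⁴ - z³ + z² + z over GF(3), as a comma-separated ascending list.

1, 1, 1, 2

Write g(z) = z⁵ + z⁴ - z³ + z² + z.
Roots in GF(3): g(0) = 0 → root; g(1) = 0 → root; g(2) = 1.
Linear factors from roots: (z), (z - 1).
Complete factorization: g(z) = (z)·(z - 1)^2·(z² + 1).
Factor degrees with multiplicity: 1 + 1 + 1 + 2 = 5.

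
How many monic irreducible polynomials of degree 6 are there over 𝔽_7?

x^(7^6) − x is the product of all monic irreducibles of degree dividing 6; Möbius inversion gives N = (1/6) Σ μ(6/d)·7^d.
Divisors of 6: 1, 2, 3, 6; μ(6/d) for each: 1, -1, -1, 1.
Σ = 7^1 − 7^2 − 7^3 + 7^6 = 117264.
N = 117264/6 = 19544.

19544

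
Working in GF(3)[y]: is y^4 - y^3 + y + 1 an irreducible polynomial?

Yes

Write h(y) = y^4 - y^3 + y + 1.
Check for roots in GF(3): h(0) = 1; h(1) = 2; h(2) = 2.
No roots, so no linear factors.
Monic irreducibles of degree 2 over GF(3): y^2 + 1, y^2 + y - 1, y^2 - y - 1.
None of them divide h (all give nonzero remainder).
No irreducible factor of degree ≤ 2 exists, so h is irreducible over GF(3).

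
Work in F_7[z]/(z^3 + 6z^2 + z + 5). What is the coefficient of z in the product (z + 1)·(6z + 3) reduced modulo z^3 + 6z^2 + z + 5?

2

Multiply in F_7[z]: (z + 1)·(6z + 3) = 6z^2 + 2z + 3.
Reduced: 6z^2 + 2z + 3.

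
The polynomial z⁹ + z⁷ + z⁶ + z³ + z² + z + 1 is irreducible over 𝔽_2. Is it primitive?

Yes

Write f(z) = z⁹ + z⁷ + z⁶ + z³ + z² + z + 1.
|GF(2^9)^×| = 2^9 − 1 = 511. Prime factorization: 511 = 7·73.
f is primitive ⇔ z has order 511 in GF(2)[z]/(f), i.e. z^(511/q) ≠ 1 for each prime q | 511.
z^(73) mod f = z⁸ + z⁷ + z⁵ + z⁴ + z³ + z² + 1.
z^(7) mod f = z⁷.
None equal 1, so z has full order 511; f is primitive.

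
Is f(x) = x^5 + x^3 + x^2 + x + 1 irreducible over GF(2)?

Check for roots in GF(2): f(0) = 1; f(1) = 1.
No roots, so no linear factors.
Monic irreducibles of degree 2 over GF(2): x^2 + x + 1.
None of them divide f (all give nonzero remainder).
No irreducible factor of degree ≤ 2 exists, so f is irreducible over GF(2).

Yes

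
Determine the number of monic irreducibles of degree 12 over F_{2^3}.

x^(8^12) − x is the product of all monic irreducibles of degree dividing 12; Möbius inversion gives N = (1/12) Σ μ(12/d)·8^d.
Divisors of 12: 1, 2, 3, 4, 6, 12; μ(12/d) for each: 0, 1, 0, -1, -1, 1.
Σ = 8^2 − 8^4 − 8^6 + 8^12 = 68719210560.
N = 68719210560/12 = 5726600880.

5726600880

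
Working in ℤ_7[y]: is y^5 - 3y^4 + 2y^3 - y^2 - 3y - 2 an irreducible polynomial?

Write f(y) = y^5 - 3y^4 + 2y^3 - y^2 - 3y - 2.
Check for roots in ℤ_7: f(0) = 5; f(1) = 1; f(2) = 2; f(3) = 6; f(4) = 4; f(5) = 2; f(6) = 1.
No roots, so no linear factors.
Degree-2 irreducible divisors: test the 21 monic irreducibles of degree 2 over GF(7).
None of them divide f (all give nonzero remainder).
No irreducible factor of degree ≤ 2 exists, so f is irreducible over GF(7).

Yes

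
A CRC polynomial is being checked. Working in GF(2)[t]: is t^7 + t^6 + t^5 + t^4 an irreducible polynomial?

No

Write m(t) = t^7 + t^6 + t^5 + t^4.
Check for roots in GF(2): m(0) = 0 → root; m(1) = 0 → root.
m(0) = 0, so (t) divides m(t); m is reducible.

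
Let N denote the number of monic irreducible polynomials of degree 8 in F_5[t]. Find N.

48750

The number of monic irreducibles of degree 8 over GF(5) is (1/8)·Σ_{d∣8} μ(8/d) 5^d.
Divisors of 8: 1, 2, 4, 8; μ(8/d) for each: 0, 0, -1, 1.
Σ = − 5^4 + 5^8 = 390000.
N = 390000/8 = 48750.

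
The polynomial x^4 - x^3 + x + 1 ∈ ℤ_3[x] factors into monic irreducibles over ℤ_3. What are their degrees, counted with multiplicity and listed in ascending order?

Write h(x) = x^4 - x^3 + x + 1.
Roots in ℤ_3: h(0) = 1; h(1) = 2; h(2) = 2.
Complete factorization: h(x) = (x^4 - x^3 + x + 1).
Factor degrees with multiplicity: 4 = 4.

4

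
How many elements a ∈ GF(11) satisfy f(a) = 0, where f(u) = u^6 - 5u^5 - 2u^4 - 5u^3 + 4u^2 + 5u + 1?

3

Evaluate at each of the 11 elements of GF(11):
f(0) = 1; f(1) = 10; f(2) = 2; f(3) = 6; f(4) = 0 → root; f(5) = 0 → root; f(6) = 0 → root; f(7) = 5; f(8) = 3; f(9) = 8; f(10) = 9.
Roots: {4, 5, 6}.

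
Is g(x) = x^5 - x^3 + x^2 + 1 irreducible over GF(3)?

Check for roots in GF(3): g(0) = 1; g(1) = 2; g(2) = 2.
No roots, so no linear factors.
Monic irreducibles of degree 2 over GF(3): x^2 + 1, x^2 + x - 1, x^2 - x - 1.
None of them divide g (all give nonzero remainder).
No irreducible factor of degree ≤ 2 exists, so g is irreducible over GF(3).

Yes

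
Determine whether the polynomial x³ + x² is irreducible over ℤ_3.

Write f(x) = x³ + x².
Check for roots in ℤ_3: f(0) = 0 → root; f(1) = 2; f(2) = 0 → root.
f(0) = 0, so (x) divides f(x); f is reducible.

No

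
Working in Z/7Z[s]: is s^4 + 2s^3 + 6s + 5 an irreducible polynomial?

Write h(s) = s^4 + 2s^3 + 6s + 5.
Check for roots in Z/7Z: h(0) = 5; h(1) = 0 → root; h(2) = 0 → root; h(3) = 4; h(4) = 0 → root; h(5) = 0 → root; h(6) = 5.
h(1) = 0, so (s − 1) divides h(s); h is reducible.

No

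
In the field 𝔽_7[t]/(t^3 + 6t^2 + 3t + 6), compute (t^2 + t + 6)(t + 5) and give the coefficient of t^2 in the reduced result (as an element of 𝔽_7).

0

Multiply in 𝔽_7[t]: (t^2 + t + 6)·(t + 5) = t^3 + 6t^2 + 4t + 2.
Reduce using t^3 ≡ t^2 + 4t + 1 (mod t^3 + 6t^2 + 3t + 6).
Reduced: t + 3.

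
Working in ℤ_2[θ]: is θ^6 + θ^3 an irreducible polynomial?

No

Write h(θ) = θ^6 + θ^3.
Check for roots in ℤ_2: h(0) = 0 → root; h(1) = 0 → root.
h(0) = 0, so (θ) divides h(θ); h is reducible.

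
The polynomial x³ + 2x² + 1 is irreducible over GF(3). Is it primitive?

Yes

Write f(x) = x³ + 2x² + 1.
|GF(3^3)^×| = 3^3 − 1 = 26. Prime factorization: 26 = 2·13.
f is primitive ⇔ x has order 26 in GF(3)[x]/(f), i.e. x^(26/q) ≠ 1 for each prime q | 26.
x^(13) mod f = 2.
x^(2) mod f = x².
None equal 1, so x has full order 26; f is primitive.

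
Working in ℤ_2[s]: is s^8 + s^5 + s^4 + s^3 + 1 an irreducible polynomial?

Write P(s) = s^8 + s^5 + s^4 + s^3 + 1.
Check for roots in ℤ_2: P(0) = 1; P(1) = 1.
No roots, so no linear factors.
Monic irreducibles of degree 2 over GF(2): s^2 + s + 1.
None of them divide P (all give nonzero remainder).
Monic irreducibles of degree 3 over GF(2): s^3 + s + 1, s^3 + s^2 + 1.
None of them divide P (all give nonzero remainder).
Monic irreducibles of degree 4 over GF(2): s^4 + s + 1, s^4 + s^3 + 1, s^4 + s^3 + s^2 + s + 1.
None of them divide P (all give nonzero remainder).
No irreducible factor of degree ≤ 4 exists, so P is irreducible over GF(2).

Yes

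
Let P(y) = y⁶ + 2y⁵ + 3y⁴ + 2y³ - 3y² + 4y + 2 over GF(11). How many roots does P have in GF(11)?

Evaluate at each of the 11 elements of GF(11):
P(0) = 2; P(1) = 0 → root; P(2) = 3; P(3) = 3; P(4) = 3; P(5) = 0 → root; P(6) = 6; P(7) = 8; P(8) = 10; P(9) = 3; P(10) = 6.
Roots: {1, 5}.

2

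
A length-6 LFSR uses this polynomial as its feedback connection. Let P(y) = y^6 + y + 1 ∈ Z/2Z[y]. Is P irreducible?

Check for roots in Z/2Z: P(0) = 1; P(1) = 1.
No roots, so no linear factors.
Monic irreducibles of degree 2 over GF(2): y^2 + y + 1.
None of them divide P (all give nonzero remainder).
Monic irreducibles of degree 3 over GF(2): y^3 + y + 1, y^3 + y^2 + 1.
None of them divide P (all give nonzero remainder).
No irreducible factor of degree ≤ 3 exists, so P is irreducible over GF(2).

Yes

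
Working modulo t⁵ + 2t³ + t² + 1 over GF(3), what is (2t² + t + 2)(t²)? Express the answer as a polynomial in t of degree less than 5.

2t^4 + t^3 + 2t^2

Multiply in GF(3)[t]: (2t² + t + 2)·(t²) = 2t⁴ + t³ + 2t².
Reduced: 2t⁴ + t³ + 2t².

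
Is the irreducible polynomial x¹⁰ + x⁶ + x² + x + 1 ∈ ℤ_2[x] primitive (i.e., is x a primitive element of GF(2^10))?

No

Write f(x) = x¹⁰ + x⁶ + x² + x + 1.
|GF(2^10)^×| = 2^10 − 1 = 1023. Prime factorization: 1023 = 3·11·31.
f is primitive ⇔ x has order 1023 in GF(2)[x]/(f), i.e. x^(1023/q) ≠ 1 for each prime q | 1023.
x^(341) mod f = 1
x^(93) mod f = x⁹ + x⁸ + x⁷ + x⁴ + x³ + x².
x^(33) mod f = x⁷ + x⁶ + x⁵ + x⁴ + x² + x.
Since x^(341) = 1, the order of x divides 341 < 1023; not primitive.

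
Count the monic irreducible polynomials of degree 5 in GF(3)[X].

48

The number of monic irreducibles of degree 5 over GF(3) is (1/5)·Σ_{d∣5} μ(5/d) 3^d.
Divisors of 5: 1, 5; μ(5/d) for each: -1, 1.
Σ = − 3^1 + 3^5 = 240.
N = 240/5 = 48.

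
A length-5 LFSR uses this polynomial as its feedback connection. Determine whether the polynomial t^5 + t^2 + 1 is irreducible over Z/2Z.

Yes

Write g(t) = t^5 + t^2 + 1.
Check for roots in Z/2Z: g(0) = 1; g(1) = 1.
No roots, so no linear factors.
Monic irreducibles of degree 2 over GF(2): t^2 + t + 1.
None of them divide g (all give nonzero remainder).
No irreducible factor of degree ≤ 2 exists, so g is irreducible over GF(2).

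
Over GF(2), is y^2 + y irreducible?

No

Write f(y) = y^2 + y.
Check for roots in GF(2): f(0) = 0 → root; f(1) = 0 → root.
f(0) = 0, so (y) divides f(y); f is reducible.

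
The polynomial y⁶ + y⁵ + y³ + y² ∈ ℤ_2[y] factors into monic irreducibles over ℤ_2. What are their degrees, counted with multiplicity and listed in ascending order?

1, 1, 1, 1, 2

Write h(y) = y⁶ + y⁵ + y³ + y².
Roots in ℤ_2: h(0) = 0 → root; h(1) = 0 → root.
Linear factors from roots: (y), (y + 1).
Complete factorization: h(y) = (y)^2·(y + 1)^2·(y² + y + 1).
Factor degrees with multiplicity: 1 + 1 + 1 + 1 + 2 = 6.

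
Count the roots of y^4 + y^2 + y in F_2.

1

Write f(y) = y^4 + y^2 + y.
Evaluate at each of the 2 elements of F_2:
f(0) = 0 → root; f(1) = 1.
Roots: {0}.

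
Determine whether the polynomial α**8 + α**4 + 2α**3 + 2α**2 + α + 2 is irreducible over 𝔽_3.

No

Write f(α) = α**8 + α**4 + 2α**3 + 2α**2 + α + 2.
Check for roots in 𝔽_3: f(0) = 2; f(1) = 0 → root; f(2) = 0 → root.
f(1) = 0, so (α − 1) divides f(α); f is reducible.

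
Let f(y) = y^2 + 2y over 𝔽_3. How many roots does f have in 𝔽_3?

2

Evaluate at each of the 3 elements of 𝔽_3:
f(0) = 0 → root; f(1) = 0 → root; f(2) = 2.
Roots: {0, 1}.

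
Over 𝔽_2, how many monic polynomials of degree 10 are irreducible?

Gauss's count: N_{2}(10) = (1/10) Σ_{d|10} μ(10/d)·2^d.
Divisors of 10: 1, 2, 5, 10; μ(10/d) for each: 1, -1, -1, 1.
Σ = 2^1 − 2^2 − 2^5 + 2^10 = 990.
N = 990/10 = 99.

99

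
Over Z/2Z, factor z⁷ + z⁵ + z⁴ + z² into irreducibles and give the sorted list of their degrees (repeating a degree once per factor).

Write f(z) = z⁷ + z⁵ + z⁴ + z².
Roots in Z/2Z: f(0) = 0 → root; f(1) = 0 → root.
Linear factors from roots: (z), (z + 1).
Complete factorization: f(z) = (z)^2·(z + 1)^3·(z² + z + 1).
Factor degrees with multiplicity: 1 + 1 + 1 + 1 + 1 + 2 = 7.

1, 1, 1, 1, 1, 2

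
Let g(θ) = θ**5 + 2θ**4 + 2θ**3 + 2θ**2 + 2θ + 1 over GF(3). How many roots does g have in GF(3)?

Evaluate at each of the 3 elements of GF(3):
g(0) = 1; g(1) = 1; g(2) = 0 → root.
Roots: {2}.

1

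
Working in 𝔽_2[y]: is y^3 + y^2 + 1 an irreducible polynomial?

Write m(y) = y^3 + y^2 + 1.
Check for roots in 𝔽_2: m(0) = 1; m(1) = 1.
No roots. A degree-3 polynomial over a field with no linear factor is irreducible.

Yes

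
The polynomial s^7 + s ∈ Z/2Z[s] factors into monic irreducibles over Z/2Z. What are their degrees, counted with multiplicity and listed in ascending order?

1, 1, 1, 2, 2

Write f(s) = s^7 + s.
Roots in Z/2Z: f(0) = 0 → root; f(1) = 0 → root.
Linear factors from roots: (s), (s + 1).
Complete factorization: f(s) = (s)·(s + 1)^2·(s^2 + s + 1)^2.
Factor degrees with multiplicity: 1 + 1 + 1 + 2 + 2 = 7.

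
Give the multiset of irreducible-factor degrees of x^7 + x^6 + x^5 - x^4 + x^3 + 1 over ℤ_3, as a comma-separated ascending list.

Write f(x) = x^7 + x^6 + x^5 - x^4 + x^3 + 1.
Roots in ℤ_3: f(0) = 1; f(1) = 1; f(2) = 1.
Complete factorization: f(x) = (x^7 + x^6 + x^5 - x^4 + x^3 + 1).
Factor degrees with multiplicity: 7 = 7.

7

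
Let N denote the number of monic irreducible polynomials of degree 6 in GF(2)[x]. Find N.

9

Gauss's count: N_{2}(6) = (1/6) Σ_{d|6} μ(6/d)·2^d.
Divisors of 6: 1, 2, 3, 6; μ(6/d) for each: 1, -1, -1, 1.
Σ = 2^1 − 2^2 − 2^3 + 2^6 = 54.
N = 54/6 = 9.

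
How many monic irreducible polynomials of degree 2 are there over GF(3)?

3

Gauss's count: N_{3}(2) = (1/2) Σ_{d|2} μ(2/d)·3^d.
Divisors of 2: 1, 2; μ(2/d) for each: -1, 1.
Σ = − 3^1 + 3^2 = 6.
N = 6/2 = 3.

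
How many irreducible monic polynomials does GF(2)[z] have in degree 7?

By the necklace-counting formula, N_2(7) = (1/7) Σ_{d|7} μ(7/d)·2^d.
Divisors of 7: 1, 7; μ(7/d) for each: -1, 1.
Σ = − 2^1 + 2^7 = 126.
N = 126/7 = 18.

18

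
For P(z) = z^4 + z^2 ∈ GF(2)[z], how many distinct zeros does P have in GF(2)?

Evaluate at each of the 2 elements of GF(2):
P(0) = 0 → root; P(1) = 0 → root.
Roots: {0, 1}.

2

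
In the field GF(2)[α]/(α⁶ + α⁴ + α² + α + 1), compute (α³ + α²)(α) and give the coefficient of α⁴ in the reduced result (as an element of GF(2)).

Multiply in GF(2)[α]: (α³ + α²)·(α) = α⁴ + α³.
Reduced: α⁴ + α³.

1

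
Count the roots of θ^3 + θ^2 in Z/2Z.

2

Write P(θ) = θ^3 + θ^2.
Evaluate at each of the 2 elements of Z/2Z:
P(0) = 0 → root; P(1) = 0 → root.
Roots: {0, 1}.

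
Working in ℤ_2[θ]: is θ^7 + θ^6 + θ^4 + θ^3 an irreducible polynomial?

Write h(θ) = θ^7 + θ^6 + θ^4 + θ^3.
Check for roots in ℤ_2: h(0) = 0 → root; h(1) = 0 → root.
h(0) = 0, so (θ) divides h(θ); h is reducible.

No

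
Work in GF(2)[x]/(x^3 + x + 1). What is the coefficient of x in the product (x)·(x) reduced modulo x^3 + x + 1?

0

Multiply in GF(2)[x]: (x)·(x) = x^2.
Reduced: x^2.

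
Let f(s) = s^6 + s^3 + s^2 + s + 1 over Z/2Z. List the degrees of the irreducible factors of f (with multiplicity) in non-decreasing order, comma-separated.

Roots in Z/2Z: f(0) = 1; f(1) = 1.
Complete factorization: f(s) = (s^2 + s + 1)·(s^4 + s^3 + 1).
Factor degrees with multiplicity: 2 + 4 = 6.

2, 4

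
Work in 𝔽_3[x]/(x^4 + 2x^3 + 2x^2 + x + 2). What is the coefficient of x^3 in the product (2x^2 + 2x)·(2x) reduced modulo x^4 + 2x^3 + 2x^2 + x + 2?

Multiply in 𝔽_3[x]: (2x^2 + 2x)·(2x) = x^3 + x^2.
Reduced: x^3 + x^2.

1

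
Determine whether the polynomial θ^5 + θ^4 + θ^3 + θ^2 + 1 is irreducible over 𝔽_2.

Yes

Write h(θ) = θ^5 + θ^4 + θ^3 + θ^2 + 1.
Check for roots in 𝔽_2: h(0) = 1; h(1) = 1.
No roots, so no linear factors.
Monic irreducibles of degree 2 over GF(2): θ^2 + θ + 1.
None of them divide h (all give nonzero remainder).
No irreducible factor of degree ≤ 2 exists, so h is irreducible over GF(2).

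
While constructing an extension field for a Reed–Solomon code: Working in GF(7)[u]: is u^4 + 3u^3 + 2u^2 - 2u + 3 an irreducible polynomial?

No

Write m(u) = u^4 + 3u^3 + 2u^2 - 2u + 3.
Check for roots in GF(7): m(0) = 3; m(1) = 0 → root; m(2) = 5; m(3) = 2; m(4) = 6; m(5) = 0 → root; m(6) = 5.
m(1) = 0, so (u − 1) divides m(u); m is reducible.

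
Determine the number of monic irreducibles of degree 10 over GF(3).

5880

Gauss's count: N_{3}(10) = (1/10) Σ_{d|10} μ(10/d)·3^d.
Divisors of 10: 1, 2, 5, 10; μ(10/d) for each: 1, -1, -1, 1.
Σ = 3^1 − 3^2 − 3^5 + 3^10 = 58800.
N = 58800/10 = 5880.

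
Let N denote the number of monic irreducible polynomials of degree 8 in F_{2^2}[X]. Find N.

8160

The number of monic irreducibles of degree 8 over GF(4) is (1/8)·Σ_{d∣8} μ(8/d) 4^d.
Divisors of 8: 1, 2, 4, 8; μ(8/d) for each: 0, 0, -1, 1.
Σ = − 4^4 + 4^8 = 65280.
N = 65280/8 = 8160.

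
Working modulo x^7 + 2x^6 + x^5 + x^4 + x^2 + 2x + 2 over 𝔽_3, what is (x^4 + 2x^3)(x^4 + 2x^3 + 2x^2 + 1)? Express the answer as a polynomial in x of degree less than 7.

x^6 + x^5 + 2x^4 + x^3 + 2x^2 + 2

Multiply in 𝔽_3[x]: (x^4 + 2x^3)·(x^4 + 2x^3 + 2x^2 + 1) = x^8 + x^7 + x^5 + x^4 + 2x^3.
Reduce using x^7 ≡ x^6 + 2x^5 + 2x^4 + 2x^2 + x + 1 (mod x^7 + 2x^6 + x^5 + x^4 + x^2 + 2x + 2).
Reduced: x^6 + x^5 + 2x^4 + x^3 + 2x^2 + 2.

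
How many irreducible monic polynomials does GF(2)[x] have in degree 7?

The number of monic irreducibles of degree 7 over GF(2) is (1/7)·Σ_{d∣7} μ(7/d) 2^d.
Divisors of 7: 1, 7; μ(7/d) for each: -1, 1.
Σ = − 2^1 + 2^7 = 126.
N = 126/7 = 18.

18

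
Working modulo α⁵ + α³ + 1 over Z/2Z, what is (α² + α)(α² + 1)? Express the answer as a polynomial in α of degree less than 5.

Multiply in Z/2Z[α]: (α² + α)·(α² + 1) = α⁴ + α³ + α² + α.
Reduced: α⁴ + α³ + α² + α.

α^4 + α^3 + α^2 + α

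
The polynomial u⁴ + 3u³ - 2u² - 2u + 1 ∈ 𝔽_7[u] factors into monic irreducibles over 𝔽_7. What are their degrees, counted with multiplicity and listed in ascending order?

2, 2

Write f(u) = u⁴ + 3u³ - 2u² - 2u + 1.
Complete factorization: f(u) = (u² - 2u + 3)·(u² - 2u - 2).
Factor degrees with multiplicity: 2 + 2 = 4.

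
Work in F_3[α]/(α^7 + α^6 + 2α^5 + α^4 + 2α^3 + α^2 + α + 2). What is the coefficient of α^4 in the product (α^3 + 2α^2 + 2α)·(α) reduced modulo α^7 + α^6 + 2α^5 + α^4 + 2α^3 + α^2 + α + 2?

Multiply in F_3[α]: (α^3 + 2α^2 + 2α)·(α) = α^4 + 2α^3 + 2α^2.
Reduced: α^4 + 2α^3 + 2α^2.

1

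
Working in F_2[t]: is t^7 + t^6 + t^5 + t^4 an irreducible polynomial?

Write P(t) = t^7 + t^6 + t^5 + t^4.
Check for roots in F_2: P(0) = 0 → root; P(1) = 0 → root.
P(0) = 0, so (t) divides P(t); P is reducible.

No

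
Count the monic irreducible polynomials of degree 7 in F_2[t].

18

The number of monic irreducibles of degree 7 over GF(2) is (1/7)·Σ_{d∣7} μ(7/d) 2^d.
Divisors of 7: 1, 7; μ(7/d) for each: -1, 1.
Σ = − 2^1 + 2^7 = 126.
N = 126/7 = 18.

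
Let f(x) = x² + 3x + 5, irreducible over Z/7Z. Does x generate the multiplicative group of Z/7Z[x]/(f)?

|GF(7^2)^×| = 7^2 − 1 = 48. Prime factorization: 48 = 2^4·3.
f is primitive ⇔ x has order 48 in GF(7)[x]/(f), i.e. x^(48/q) ≠ 1 for each prime q | 48.
x^(24) mod f = 6.
x^(16) mod f = 4.
None equal 1, so x has full order 48; f is primitive.

Yes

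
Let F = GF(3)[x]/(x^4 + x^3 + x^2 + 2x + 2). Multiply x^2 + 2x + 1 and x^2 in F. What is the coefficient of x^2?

Multiply in GF(3)[x]: (x^2 + 2x + 1)·(x^2) = x^4 + 2x^3 + x^2.
Reduce using x^4 ≡ 2x^3 + 2x^2 + x + 1 (mod x^4 + x^3 + x^2 + 2x + 2).
Reduced: x^3 + x + 1.

0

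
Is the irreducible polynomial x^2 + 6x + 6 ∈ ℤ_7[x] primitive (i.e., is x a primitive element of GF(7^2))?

No

Write f(x) = x^2 + 6x + 6.
|GF(7^2)^×| = 7^2 − 1 = 48. Prime factorization: 48 = 2^4·3.
f is primitive ⇔ x has order 48 in GF(7)[x]/(f), i.e. x^(48/q) ≠ 1 for each prime q | 48.
x^(24) mod f = 6.
x^(16) mod f = 1
Since x^(16) = 1, the order of x divides 16 < 48; not primitive.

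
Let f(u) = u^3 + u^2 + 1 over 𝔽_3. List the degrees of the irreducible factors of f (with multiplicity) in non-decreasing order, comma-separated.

Roots in 𝔽_3: f(0) = 1; f(1) = 0 → root; f(2) = 1.
Linear factors from roots: (u + 2).
Complete factorization: f(u) = (u + 2)·(u^2 + 2u + 2).
Factor degrees with multiplicity: 1 + 2 = 3.

1, 2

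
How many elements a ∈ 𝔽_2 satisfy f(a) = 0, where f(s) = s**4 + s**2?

2

Evaluate at each of the 2 elements of 𝔽_2:
f(0) = 0 → root; f(1) = 0 → root.
Roots: {0, 1}.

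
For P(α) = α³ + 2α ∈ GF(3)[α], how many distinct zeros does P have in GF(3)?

3

Evaluate at each of the 3 elements of GF(3):
P(0) = 0 → root; P(1) = 0 → root; P(2) = 0 → root.
Roots: {0, 1, 2}.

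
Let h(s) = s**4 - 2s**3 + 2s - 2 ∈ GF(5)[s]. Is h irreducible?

Yes

Check for roots in GF(5): h(0) = 3; h(1) = 4; h(2) = 2; h(3) = 1; h(4) = 4.
No roots, so no linear factors.
Degree-2 irreducible divisors: test the 10 monic irreducibles of degree 2 over GF(5).
None of them divide h (all give nonzero remainder).
No irreducible factor of degree ≤ 2 exists, so h is irreducible over GF(5).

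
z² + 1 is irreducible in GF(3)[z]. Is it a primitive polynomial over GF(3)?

Write f(z) = z² + 1.
|GF(3^2)^×| = 3^2 − 1 = 8. Prime factorization: 8 = 2^3.
f is primitive ⇔ z has order 8 in GF(3)[z]/(f), i.e. z^(8/q) ≠ 1 for each prime q | 8.
z^(4) mod f = 1
Since z^(4) = 1, the order of z divides 4 < 8; not primitive.

No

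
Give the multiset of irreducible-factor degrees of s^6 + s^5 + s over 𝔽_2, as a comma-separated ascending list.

Write f(s) = s^6 + s^5 + s.
Roots in 𝔽_2: f(0) = 0 → root; f(1) = 1.
Linear factors from roots: (s).
Complete factorization: f(s) = (s)·(s^2 + s + 1)·(s^3 + s + 1).
Factor degrees with multiplicity: 1 + 2 + 3 = 6.

1, 2, 3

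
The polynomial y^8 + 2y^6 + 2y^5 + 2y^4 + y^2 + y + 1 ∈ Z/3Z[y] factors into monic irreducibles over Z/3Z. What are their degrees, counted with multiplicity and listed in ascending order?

Write f(y) = y^8 + 2y^6 + 2y^5 + 2y^4 + y^2 + y + 1.
Roots in Z/3Z: f(0) = 1; f(1) = 1; f(2) = 1.
Complete factorization: f(y) = (y^8 + 2y^6 + 2y^5 + 2y^4 + y^2 + y + 1).
Factor degrees with multiplicity: 8 = 8.

8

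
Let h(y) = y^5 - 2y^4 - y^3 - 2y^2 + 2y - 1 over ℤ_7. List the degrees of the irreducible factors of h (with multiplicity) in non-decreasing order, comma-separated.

1, 2, 2

Linear factors from roots: (y + 1).
Complete factorization: h(y) = (y + 1)·(y^2 + 2y + 2)·(y^2 + 2y + 3).
Factor degrees with multiplicity: 1 + 2 + 2 = 5.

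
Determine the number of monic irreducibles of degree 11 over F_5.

4438920

x^(5^11) − x is the product of all monic irreducibles of degree dividing 11; Möbius inversion gives N = (1/11) Σ μ(11/d)·5^d.
Divisors of 11: 1, 11; μ(11/d) for each: -1, 1.
Σ = − 5^1 + 5^11 = 48828120.
N = 48828120/11 = 4438920.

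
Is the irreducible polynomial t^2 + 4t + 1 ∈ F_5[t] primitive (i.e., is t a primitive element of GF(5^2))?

No

Write f(t) = t^2 + 4t + 1.
|GF(5^2)^×| = 5^2 − 1 = 24. Prime factorization: 24 = 2^3·3.
f is primitive ⇔ t has order 24 in GF(5)[t]/(f), i.e. t^(24/q) ≠ 1 for each prime q | 24.
t^(12) mod f = 1
t^(8) mod f = t + 4.
Since t^(12) = 1, the order of t divides 12 < 24; not primitive.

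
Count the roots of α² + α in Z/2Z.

2

Write P(α) = α² + α.
Evaluate at each of the 2 elements of Z/2Z:
P(0) = 0 → root; P(1) = 0 → root.
Roots: {0, 1}.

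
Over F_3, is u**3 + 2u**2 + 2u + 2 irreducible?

Yes

Write m(u) = u**3 + 2u**2 + 2u + 2.
Check for roots in F_3: m(0) = 2; m(1) = 1; m(2) = 1.
No roots. A degree-3 polynomial over a field with no linear factor is irreducible.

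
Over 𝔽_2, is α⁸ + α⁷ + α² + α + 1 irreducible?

Yes

Write m(α) = α⁸ + α⁷ + α² + α + 1.
Check for roots in 𝔽_2: m(0) = 1; m(1) = 1.
No roots, so no linear factors.
Monic irreducibles of degree 2 over GF(2): α² + α + 1.
None of them divide m (all give nonzero remainder).
Monic irreducibles of degree 3 over GF(2): α³ + α + 1, α³ + α² + 1.
None of them divide m (all give nonzero remainder).
Monic irreducibles of degree 4 over GF(2): α⁴ + α + 1, α⁴ + α³ + 1, α⁴ + α³ + α² + α + 1.
None of them divide m (all give nonzero remainder).
No irreducible factor of degree ≤ 4 exists, so m is irreducible over GF(2).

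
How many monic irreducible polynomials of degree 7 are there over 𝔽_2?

18

x^(2^7) − x is the product of all monic irreducibles of degree dividing 7; Möbius inversion gives N = (1/7) Σ μ(7/d)·2^d.
Divisors of 7: 1, 7; μ(7/d) for each: -1, 1.
Σ = − 2^1 + 2^7 = 126.
N = 126/7 = 18.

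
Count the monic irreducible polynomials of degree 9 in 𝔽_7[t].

The number of monic irreducibles of degree 9 over GF(7) is (1/9)·Σ_{d∣9} μ(9/d) 7^d.
Divisors of 9: 1, 3, 9; μ(9/d) for each: 0, -1, 1.
Σ = − 7^3 + 7^9 = 40353264.
N = 40353264/9 = 4483696.

4483696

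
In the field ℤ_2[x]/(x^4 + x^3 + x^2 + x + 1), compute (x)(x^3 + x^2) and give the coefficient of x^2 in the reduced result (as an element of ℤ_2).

1

Multiply in ℤ_2[x]: (x)·(x^3 + x^2) = x^4 + x^3.
Reduce using x^4 ≡ x^3 + x^2 + x + 1 (mod x^4 + x^3 + x^2 + x + 1).
Reduced: x^2 + x + 1.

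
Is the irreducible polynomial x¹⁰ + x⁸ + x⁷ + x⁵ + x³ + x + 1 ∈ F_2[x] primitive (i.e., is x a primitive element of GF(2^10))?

Write f(x) = x¹⁰ + x⁸ + x⁷ + x⁵ + x³ + x + 1.
|GF(2^10)^×| = 2^10 − 1 = 1023. Prime factorization: 1023 = 3·11·31.
f is primitive ⇔ x has order 1023 in GF(2)[x]/(f), i.e. x^(1023/q) ≠ 1 for each prime q | 1023.
x^(341) mod f = 1
x^(93) mod f = x⁸ + x⁷ + x⁶ + x⁵ + x⁴ + x³ + x.
x^(33) mod f = x⁸ + x⁷ + x⁶ + x².
Since x^(341) = 1, the order of x divides 341 < 1023; not primitive.

No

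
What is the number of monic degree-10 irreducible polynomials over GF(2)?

x^(2^10) − x is the product of all monic irreducibles of degree dividing 10; Möbius inversion gives N = (1/10) Σ μ(10/d)·2^d.
Divisors of 10: 1, 2, 5, 10; μ(10/d) for each: 1, -1, -1, 1.
Σ = 2^1 − 2^2 − 2^5 + 2^10 = 990.
N = 990/10 = 99.

99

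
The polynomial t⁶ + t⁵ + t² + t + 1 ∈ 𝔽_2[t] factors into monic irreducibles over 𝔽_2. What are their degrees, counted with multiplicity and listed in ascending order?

6

Write h(t) = t⁶ + t⁵ + t² + t + 1.
Roots in 𝔽_2: h(0) = 1; h(1) = 1.
Complete factorization: h(t) = (t⁶ + t⁵ + t² + t + 1).
Factor degrees with multiplicity: 6 = 6.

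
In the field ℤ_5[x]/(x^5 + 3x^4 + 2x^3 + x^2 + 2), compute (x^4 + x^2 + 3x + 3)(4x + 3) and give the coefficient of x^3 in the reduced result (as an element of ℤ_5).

1

Multiply in ℤ_5[x]: (x^4 + x^2 + 3x + 3)·(4x + 3) = 4x^5 + 3x^4 + 4x^3 + x + 4.
Reduce using x^5 ≡ 2x^4 + 3x^3 + 4x^2 + 3 (mod x^5 + 3x^4 + 2x^3 + x^2 + 2).
Reduced: x^4 + x^3 + x^2 + x + 1.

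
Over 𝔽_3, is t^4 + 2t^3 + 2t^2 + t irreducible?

Write g(t) = t^4 + 2t^3 + 2t^2 + t.
Check for roots in 𝔽_3: g(0) = 0 → root; g(1) = 0 → root; g(2) = 0 → root.
g(0) = 0, so (t) divides g(t); g is reducible.

No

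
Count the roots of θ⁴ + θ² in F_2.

2

Write P(θ) = θ⁴ + θ².
Evaluate at each of the 2 elements of F_2:
P(0) = 0 → root; P(1) = 0 → root.
Roots: {0, 1}.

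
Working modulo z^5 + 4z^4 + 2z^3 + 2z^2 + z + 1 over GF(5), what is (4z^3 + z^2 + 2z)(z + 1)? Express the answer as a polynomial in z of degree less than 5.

Multiply in GF(5)[z]: (4z^3 + z^2 + 2z)·(z + 1) = 4z^4 + 3z^2 + 2z.
Reduced: 4z^4 + 3z^2 + 2z.

4z^4 + 3z^2 + 2z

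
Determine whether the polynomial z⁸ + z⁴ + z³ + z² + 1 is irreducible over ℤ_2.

Yes

Write P(z) = z⁸ + z⁴ + z³ + z² + 1.
Check for roots in ℤ_2: P(0) = 1; P(1) = 1.
No roots, so no linear factors.
Monic irreducibles of degree 2 over GF(2): z² + z + 1.
None of them divide P (all give nonzero remainder).
Monic irreducibles of degree 3 over GF(2): z³ + z + 1, z³ + z² + 1.
None of them divide P (all give nonzero remainder).
Monic irreducibles of degree 4 over GF(2): z⁴ + z + 1, z⁴ + z³ + 1, z⁴ + z³ + z² + z + 1.
None of them divide P (all give nonzero remainder).
No irreducible factor of degree ≤ 4 exists, so P is irreducible over GF(2).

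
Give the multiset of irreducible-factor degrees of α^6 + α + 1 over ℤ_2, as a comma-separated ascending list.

6

Write g(α) = α^6 + α + 1.
Roots in ℤ_2: g(0) = 1; g(1) = 1.
Complete factorization: g(α) = (α^6 + α + 1).
Factor degrees with multiplicity: 6 = 6.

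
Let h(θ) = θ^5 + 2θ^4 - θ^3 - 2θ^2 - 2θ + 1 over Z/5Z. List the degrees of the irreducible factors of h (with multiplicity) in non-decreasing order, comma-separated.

1, 1, 1, 2

Roots in Z/5Z: h(0) = 1; h(1) = 4; h(2) = 0 → root; h(3) = 0 → root; h(4) = 3.
Linear factors from roots: (θ - 2), (θ + 2).
Complete factorization: h(θ) = (θ - 2)·(θ + 2)^2·(θ^2 - 2).
Factor degrees with multiplicity: 1 + 1 + 1 + 2 = 5.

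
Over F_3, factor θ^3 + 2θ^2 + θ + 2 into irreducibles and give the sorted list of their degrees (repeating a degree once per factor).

1, 2

Write f(θ) = θ^3 + 2θ^2 + θ + 2.
Roots in F_3: f(0) = 2; f(1) = 0 → root; f(2) = 2.
Linear factors from roots: (θ + 2).
Complete factorization: f(θ) = (θ + 2)·(θ^2 + 1).
Factor degrees with multiplicity: 1 + 2 = 3.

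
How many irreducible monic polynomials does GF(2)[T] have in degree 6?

x^(2^6) − x is the product of all monic irreducibles of degree dividing 6; Möbius inversion gives N = (1/6) Σ μ(6/d)·2^d.
Divisors of 6: 1, 2, 3, 6; μ(6/d) for each: 1, -1, -1, 1.
Σ = 2^1 − 2^2 − 2^3 + 2^6 = 54.
N = 54/6 = 9.

9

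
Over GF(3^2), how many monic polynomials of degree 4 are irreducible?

1620

Gauss's count: N_{9}(4) = (1/4) Σ_{d|4} μ(4/d)·9^d.
Divisors of 4: 1, 2, 4; μ(4/d) for each: 0, -1, 1.
Σ = − 9^2 + 9^4 = 6480.
N = 6480/4 = 1620.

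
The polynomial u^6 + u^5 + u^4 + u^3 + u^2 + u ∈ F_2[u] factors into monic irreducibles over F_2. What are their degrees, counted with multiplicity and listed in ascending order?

Write f(u) = u^6 + u^5 + u^4 + u^3 + u^2 + u.
Roots in F_2: f(0) = 0 → root; f(1) = 0 → root.
Linear factors from roots: (u), (u + 1).
Complete factorization: f(u) = (u)·(u + 1)·(u^2 + u + 1)^2.
Factor degrees with multiplicity: 1 + 1 + 2 + 2 = 6.

1, 1, 2, 2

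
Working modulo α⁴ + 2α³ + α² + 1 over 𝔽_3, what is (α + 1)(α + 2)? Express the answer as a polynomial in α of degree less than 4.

Multiply in 𝔽_3[α]: (α + 1)·(α + 2) = α² + 2.
Reduced: α² + 2.

α^2 + 2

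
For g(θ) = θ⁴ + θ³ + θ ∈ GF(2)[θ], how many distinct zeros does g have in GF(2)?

Evaluate at each of the 2 elements of GF(2):
g(0) = 0 → root; g(1) = 1.
Roots: {0}.

1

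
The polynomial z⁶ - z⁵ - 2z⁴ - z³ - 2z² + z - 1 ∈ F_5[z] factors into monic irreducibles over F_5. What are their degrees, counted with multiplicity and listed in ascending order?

1, 1, 2, 2

Write h(z) = z⁶ - z⁵ - 2z⁴ - z³ - 2z² + z - 1.
Roots in F_5: h(0) = 4; h(1) = 0 → root; h(2) = 0 → root; h(3) = 1; h(4) = 2.
Linear factors from roots: (z - 1), (z - 2).
Complete factorization: h(z) = (z - 2)·(z - 1)·(z² - 2)·(z² + 2z - 1).
Factor degrees with multiplicity: 1 + 1 + 2 + 2 = 6.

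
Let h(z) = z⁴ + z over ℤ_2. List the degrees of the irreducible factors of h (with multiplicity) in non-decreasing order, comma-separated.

Roots in ℤ_2: h(0) = 0 → root; h(1) = 0 → root.
Linear factors from roots: (z), (z + 1).
Complete factorization: h(z) = (z)·(z + 1)·(z² + z + 1).
Factor degrees with multiplicity: 1 + 1 + 2 = 4.

1, 1, 2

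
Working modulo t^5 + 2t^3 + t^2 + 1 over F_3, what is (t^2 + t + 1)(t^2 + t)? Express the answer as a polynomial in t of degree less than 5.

Multiply in F_3[t]: (t^2 + t + 1)·(t^2 + t) = t^4 + 2t^3 + 2t^2 + t.
Reduced: t^4 + 2t^3 + 2t^2 + t.

t^4 + 2t^3 + 2t^2 + t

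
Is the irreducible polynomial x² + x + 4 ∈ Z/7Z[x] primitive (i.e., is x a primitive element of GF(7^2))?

Write f(x) = x² + x + 4.
|GF(7^2)^×| = 7^2 − 1 = 48. Prime factorization: 48 = 2^4·3.
f is primitive ⇔ x has order 48 in GF(7)[x]/(f), i.e. x^(48/q) ≠ 1 for each prime q | 48.
x^(24) mod f = 1
x^(16) mod f = 2.
Since x^(24) = 1, the order of x divides 24 < 48; not primitive.

No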